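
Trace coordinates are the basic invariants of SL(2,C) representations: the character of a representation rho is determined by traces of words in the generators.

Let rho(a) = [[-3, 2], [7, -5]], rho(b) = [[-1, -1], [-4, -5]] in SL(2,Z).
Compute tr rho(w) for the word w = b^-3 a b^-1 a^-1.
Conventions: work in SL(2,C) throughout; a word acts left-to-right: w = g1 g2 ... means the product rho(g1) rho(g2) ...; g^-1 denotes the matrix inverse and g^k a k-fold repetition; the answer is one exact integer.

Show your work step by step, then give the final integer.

13719

rho(b^-1) = [[-5, 1], [4, -1]]
... * rho(b^-1) = [[-5, 1], [4, -1]]  ->  [[29, -6], [-24, 5]]
... * rho(b^-1) = [[-5, 1], [4, -1]]  ->  [[-169, 35], [140, -29]]
... * rho(a) = [[-3, 2], [7, -5]]  ->  [[752, -513], [-623, 425]]
... * rho(b^-1) = [[-5, 1], [4, -1]]  ->  [[-5812, 1265], [4815, -1048]]
... * rho(a^-1) = [[-5, -2], [-7, -3]]  ->  [[20205, 7829], [-16739, -6486]]
tr = 20205 + -6486 = 13719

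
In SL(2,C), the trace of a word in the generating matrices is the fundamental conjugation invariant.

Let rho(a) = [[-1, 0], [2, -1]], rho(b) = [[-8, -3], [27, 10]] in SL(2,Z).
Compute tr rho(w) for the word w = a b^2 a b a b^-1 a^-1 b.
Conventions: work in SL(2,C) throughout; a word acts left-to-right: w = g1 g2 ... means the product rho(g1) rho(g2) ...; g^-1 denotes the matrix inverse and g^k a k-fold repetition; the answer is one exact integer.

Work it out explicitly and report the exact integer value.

4142

rho(a) = [[-1, 0], [2, -1]]
... * rho(b) = [[-8, -3], [27, 10]]  ->  [[8, 3], [-43, -16]]
... * rho(b) = [[-8, -3], [27, 10]]  ->  [[17, 6], [-88, -31]]
... * rho(a) = [[-1, 0], [2, -1]]  ->  [[-5, -6], [26, 31]]
... * rho(b) = [[-8, -3], [27, 10]]  ->  [[-122, -45], [629, 232]]
... * rho(a) = [[-1, 0], [2, -1]]  ->  [[32, 45], [-165, -232]]
... * rho(b^-1) = [[10, 3], [-27, -8]]  ->  [[-895, -264], [4614, 1361]]
... * rho(a^-1) = [[-1, 0], [-2, -1]]  ->  [[1423, 264], [-7336, -1361]]
... * rho(b) = [[-8, -3], [27, 10]]  ->  [[-4256, -1629], [21941, 8398]]
tr = -4256 + 8398 = 4142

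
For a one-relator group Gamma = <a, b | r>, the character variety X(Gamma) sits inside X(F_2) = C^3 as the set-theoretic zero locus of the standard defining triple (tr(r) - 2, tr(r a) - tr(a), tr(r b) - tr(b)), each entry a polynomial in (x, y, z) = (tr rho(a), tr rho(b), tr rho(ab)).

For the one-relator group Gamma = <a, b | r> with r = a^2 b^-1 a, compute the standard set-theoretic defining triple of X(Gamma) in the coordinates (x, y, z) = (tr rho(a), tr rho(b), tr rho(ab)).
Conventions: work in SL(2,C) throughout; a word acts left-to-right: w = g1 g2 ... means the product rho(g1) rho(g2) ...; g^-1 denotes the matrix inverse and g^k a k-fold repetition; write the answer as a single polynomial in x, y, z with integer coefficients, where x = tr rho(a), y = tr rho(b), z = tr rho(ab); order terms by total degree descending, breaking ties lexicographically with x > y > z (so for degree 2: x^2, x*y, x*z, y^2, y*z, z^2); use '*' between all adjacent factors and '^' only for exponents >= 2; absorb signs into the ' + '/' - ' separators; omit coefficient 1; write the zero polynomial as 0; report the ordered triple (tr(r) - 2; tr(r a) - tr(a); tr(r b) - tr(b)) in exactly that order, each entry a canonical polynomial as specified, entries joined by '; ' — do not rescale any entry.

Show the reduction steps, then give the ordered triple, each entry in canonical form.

trace(a^2) = trace(a) * trace(a) - trace(1) = x^2 - 2
next, trace(a^3) = trace(a) * trace(a^2) - trace(a) = x^3 - 3*x
and trace(a b a) = trace(a) * trace(b a) - trace(b) = x*z - y
trace(a^3 b) = trace(a) * trace(a b a) - trace(a b) = x^2*z - x*y - z
trace(a^2 b^-1 a) = trace(a^3) * trace(b) - trace(a^3 b) = x^3*y - x^2*z - 2*x*y + z
and trace(a^4) = trace(a) * trace(a^3) - trace(a^2)   [square of a] = x^4 - 4*x^2 + 2
trace(a^4 b) = trace(a) * trace(a^2 b a) - trace(a^2 b)   [square of a] = x^3*z - x^2*y - 2*x*z + y
and trace(a^2 b^-1 a^2) = trace(a^4) * trace(b) - trace(a^4 b)   [inverse elimination on b] = x^4*y - x^3*z - 3*x^2*y + 2*x*z + y
next, trace(b a b a) = trace(a b) * trace(a b) - trace(1) = z^2 - 2
trace(b a b) = trace(b) * trace(a b) - trace(a) = y*z - x
next, trace(a b a^2 b) = trace(a) * trace(b a b a) - trace(b a b) = x*z^2 - y*z - x
trace(a^2 b^-1 a b) = trace(a b a^2) * trace(b) - trace(a b a^2 b) = x^2*y*z - x*y^2 - x*z^2 + x
assemble the triple (trace(r) - 2; trace(r a) - x; trace(r b) - y)

x^3*y - x^2*z - 2*x*y + z - 2; x^4*y - x^3*z - 3*x^2*y + 2*x*z - x + y; x^2*y*z - x*y^2 - x*z^2 + x - y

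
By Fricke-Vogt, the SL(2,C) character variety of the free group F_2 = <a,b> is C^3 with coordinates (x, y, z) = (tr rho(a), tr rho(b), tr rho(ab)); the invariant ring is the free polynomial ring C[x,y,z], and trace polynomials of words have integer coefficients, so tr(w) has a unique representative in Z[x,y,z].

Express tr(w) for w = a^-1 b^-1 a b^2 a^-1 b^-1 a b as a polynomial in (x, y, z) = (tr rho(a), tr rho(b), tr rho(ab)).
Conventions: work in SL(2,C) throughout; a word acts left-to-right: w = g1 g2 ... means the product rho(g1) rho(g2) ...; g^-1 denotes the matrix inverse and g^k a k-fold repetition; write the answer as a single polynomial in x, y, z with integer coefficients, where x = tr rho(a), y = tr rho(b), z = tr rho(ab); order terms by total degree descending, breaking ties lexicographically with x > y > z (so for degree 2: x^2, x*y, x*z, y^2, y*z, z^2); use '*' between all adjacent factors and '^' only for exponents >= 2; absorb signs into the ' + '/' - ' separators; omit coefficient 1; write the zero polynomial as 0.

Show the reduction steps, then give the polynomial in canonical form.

tr(b a b) = tr(b)*tr(a b) - tr(a)   [square of b] = y*z - x
tr(a b a b) = tr(a b)*tr(a b) - tr(1)   [split at a repeated a] = z^2 - 2
tr(a b a) = tr(a)*tr(b a) - tr(b)   [square of a] = x*z - y
tr(b a b a b) = tr(b)*tr(a b a b) - tr(a b a)   [square of b] = y*z^2 - x*z - y
tr(b a b a b a) = tr(b a b a)*tr(b a) - tr(a b)   [split at a repeated b] = z^3 - 3*z
tr(a b a b a^-1 b) = tr(b a b a b)*tr(a) - tr(b a b a b a)   [inverse elimination on a] = x*y*z^2 - x^2*z - z^3 - x*y + 3*z
tr(a b a^-1 b^-1 a b) = tr(a b a b a^-1)*tr(b) - tr(a b a b a^-1 b)   [inverse elimination on b] = -x*y*z^2 + x^2*z + y^2*z + z^3 - 3*z
tr(a^3 b) = tr(a)*tr(b a^2) - tr(b a)   [square of a] = x^2*z - x*y - z
tr(a^2) = tr(a)*tr(a) - tr(1)   [square of a] = x^2 - 2
tr(a^3) = tr(a)*tr(a^2) - tr(a)   [square of a] = x^3 - 3*x
tr(a^2 b^2 a) = tr(b)*tr(a^3 b) - tr(a^3)   [square of b] = x^2*y*z - x^3 - x*y^2 - y*z + 3*x
tr(b^2 a b) = tr(b)*tr(a b^2) - tr(a b)   [square of b] = y^2*z - x*y - z
tr(a^2 b^2 a b) = tr(a)*tr(b^2 a b a) - tr(b^2 a b)   [square of a] = x*y*z^2 - x^2*z - y^2*z + z
tr(a b^2 a b^-1 a) = tr(a^2 b^2 a)*tr(b) - tr(a^2 b^2 a b)   [inverse elimination on b] = x^2*y^2*z - x^3*y - x*y^3 - x*y*z^2 + x^2*z + 3*x*y - z
tr(b^2 a^2 b a) = tr(a)*tr(b a b^2 a) - tr(b a b^2)   [square of a] = x*y*z^2 - x^2*z - y^2*z + z
tr(b^2) = tr(b)*tr(b) - tr(1)   [square of b] = y^2 - 2
tr(b a^2 b) = tr(a)*tr(b^2 a) - tr(b^2)   [square of a] = x*y*z - x^2 - y^2 + 2
tr(b^2 a^2 b) = tr(b)*tr(b a^2 b) - tr(b a^2)   [square of b] = x*y^2*z - x^2*y - y^3 - x*z + 3*y
tr(a b a^2 b^2 a) = tr(a)*tr(b^2 a^2 b a) - tr(b^2 a^2 b)   [square of a] = x^2*y*z^2 - x^3*z - 2*x*y^2*z + x^2*y + y^3 + 2*x*z - 3*y
tr(a b a b a^2 b) = tr(a)*tr(b a b a b a) - tr(b a b a b)   [square of a] = x*z^3 - y*z^2 - 2*x*z + y
tr(b a b a^2) = tr(a)*tr(b a b a) - tr(b a b)   [square of a] = x*z^2 - y*z - x
tr(a b a b a^2) = tr(a)*tr(b a b a^2) - tr(b a b a)   [square of a] = x^2*z^2 - x*y*z - x^2 - z^2 + 2
tr(a b a^2 b^2 a b) = tr(b)*tr(a b a b a^2 b) - tr(a b a b a^2)   [square of b] = x*y*z^3 - x^2*z^2 - y^2*z^2 - x*y*z + x^2 + y^2 + z^2 - 2
tr(a b^2 a b^-1 a b a) = tr(a b a^2 b^2 a)*tr(b) - tr(a b a^2 b^2 a b)   [inverse elimination on b] = x^2*y^2*z^2 - x^3*y*z - 2*x*y^3*z - x*y*z^3 + x^2*y^2 + x^2*z^2 + y^4 + y^2*z^2 + 3*x*y*z - x^2 - 4*y^2 - z^2 + 2
tr(a b a b a b^2 a) = tr(b)*tr(a^2 b a b a b) - tr(a^2 b a b a)   [square of b] = x*y*z^3 - x^2*z^2 - y^2*z^2 - x*y*z + x^2 + y^2 + z^2 - 2
tr(a b a b a b a b) = tr(a b a b a b)*tr(a b) - tr(b a b a)   [split at a repeated a] = z^4 - 4*z^2 + 2
tr(a b a b a b^2 a b) = tr(b)*tr(a b a b a b a b) - tr(a b a b a b a)   [square of b] = y*z^4 - x*z^3 - 3*y*z^2 + 2*x*z + y
tr(a b^2 a b^-1 a b a b) = tr(a b a b a b^2 a)*tr(b) - tr(a b a b a b^2 a b)   [inverse elimination on b] = x*y^2*z^3 - x^2*y*z^2 - y^3*z^2 - y*z^4 - x*y^2*z + x*z^3 + x^2*y + y^3 + 4*y*z^2 - 2*x*z - 3*y
tr(b^-1 a b^2 a b^-1 a b a) = tr(a b^2 a b^-1 a b a)*tr(b) - tr(a b^2 a b^-1 a b a b)   [inverse elimination on b] = x^2*y^3*z^2 - x^3*y^2*z - 2*x*y^4*z - 2*x*y^2*z^3 + x^2*y^3 + 2*x^2*y*z^2 + y^5 + 2*y^3*z^2 + y*z^4 + 4*x*y^2*z - x*z^3 - 2*x^2*y - 5*y^3 - 5*y*z^2 + 2*x*z + 5*y
tr(b^-1 a b a^-1 b^-1 a b^2 a) = tr(b^-1 a b^2 a b^-1 a b)*tr(a) - tr(b^-1 a b^2 a b^-1 a b a)   [inverse elimination on a] = -x^2*y^3*z^2 + 2*x^3*y^2*z + 2*x*y^4*z + 2*x*y^2*z^3 - x^4*y - 2*x^2*y^3 - 3*x^2*y*z^2 - y^5 - 2*y^3*z^2 - y*z^4 + x^3*z - 4*x*y^2*z + x*z^3 + 5*x^2*y + 5*y^3 + 5*y*z^2 - 3*x*z - 5*y
tr(a^-1 b^-1 a b^2 a^-1 b^-1 a b) = tr(b^-1 a b a^-1 b^-1 a b^2)*tr(a) - tr(b^-1 a b a^-1 b^-1 a b^2 a)   [inverse elimination on a] = x^2*y^3*z^2 - 2*x^3*y^2*z - 2*x*y^4*z - 2*x*y^2*z^3 + x^4*y + 2*x^2*y^3 + 2*x^2*y*z^2 + y^5 + 2*y^3*z^2 + y*z^4 + 5*x*y^2*z - 5*x^2*y - 5*y^3 - 5*y*z^2 + 5*y

x^2*y^3*z^2 - 2*x^3*y^2*z - 2*x*y^4*z - 2*x*y^2*z^3 + x^4*y + 2*x^2*y^3 + 2*x^2*y*z^2 + y^5 + 2*y^3*z^2 + y*z^4 + 5*x*y^2*z - 5*x^2*y - 5*y^3 - 5*y*z^2 + 5*y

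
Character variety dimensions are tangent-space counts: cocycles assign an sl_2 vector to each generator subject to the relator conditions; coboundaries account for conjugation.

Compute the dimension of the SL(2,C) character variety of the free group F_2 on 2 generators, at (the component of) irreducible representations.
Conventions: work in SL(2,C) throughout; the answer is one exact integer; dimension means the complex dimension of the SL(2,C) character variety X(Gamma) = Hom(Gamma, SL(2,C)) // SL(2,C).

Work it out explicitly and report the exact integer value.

Gamma = F_2 has 2 generators and no relators.
Z^1(Gamma, Ad rho) = (sl_2)^2: a cocycle is a free choice of one sl_2 vector per generator, so dim Z^1 = 3*2 = 6.
At an irreducible rho the centralizer of the image in sl_2 is 0, so the coboundary map sl_2 -> Z^1 is injective: dim B^1 = 3.
dim H^1 = 6 - 3 = 3, which is dim X.

3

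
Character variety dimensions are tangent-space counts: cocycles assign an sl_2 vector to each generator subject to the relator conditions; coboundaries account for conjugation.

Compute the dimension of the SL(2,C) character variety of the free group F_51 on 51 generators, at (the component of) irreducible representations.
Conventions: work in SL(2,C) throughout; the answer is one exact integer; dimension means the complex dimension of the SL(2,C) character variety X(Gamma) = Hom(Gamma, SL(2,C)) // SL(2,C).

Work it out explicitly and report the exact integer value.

Here Gamma is free of rank 51 — no relator constrains a cocycle.
Z^1(Gamma, Ad rho) = (sl_2)^51: a cocycle is a free choice of one sl_2 vector per generator, so dim Z^1 = 3*51 = 153.
dim B^1 = 3: the coboundary map is injective because an irreducible image has centralizer 0 in sl_2.
Therefore dim X = 153 - 3 = 150.

150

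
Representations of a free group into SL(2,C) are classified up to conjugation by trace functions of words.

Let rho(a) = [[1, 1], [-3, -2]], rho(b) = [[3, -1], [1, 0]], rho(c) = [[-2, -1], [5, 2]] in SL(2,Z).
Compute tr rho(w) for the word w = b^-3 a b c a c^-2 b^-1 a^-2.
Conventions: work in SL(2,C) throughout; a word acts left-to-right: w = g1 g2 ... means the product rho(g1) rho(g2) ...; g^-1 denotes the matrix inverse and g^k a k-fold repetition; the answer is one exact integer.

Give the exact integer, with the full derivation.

rho(b^-1) = [[0, 1], [-1, 3]]
... * rho(b^-1) = [[0, 1], [-1, 3]]  ->  [[-1, 3], [-3, 8]]
... * rho(b^-1) = [[0, 1], [-1, 3]]  ->  [[-3, 8], [-8, 21]]
... * rho(a) = [[1, 1], [-3, -2]]  ->  [[-27, -19], [-71, -50]]
... * rho(b) = [[3, -1], [1, 0]]  ->  [[-100, 27], [-263, 71]]
... * rho(c) = [[-2, -1], [5, 2]]  ->  [[335, 154], [881, 405]]
... * rho(a) = [[1, 1], [-3, -2]]  ->  [[-127, 27], [-334, 71]]
... * rho(c^-1) = [[2, 1], [-5, -2]]  ->  [[-389, -181], [-1023, -476]]
... * rho(c^-1) = [[2, 1], [-5, -2]]  ->  [[127, -27], [334, -71]]
... * rho(b^-1) = [[0, 1], [-1, 3]]  ->  [[27, 46], [71, 121]]
... * rho(a^-1) = [[-2, -1], [3, 1]]  ->  [[84, 19], [221, 50]]
... * rho(a^-1) = [[-2, -1], [3, 1]]  ->  [[-111, -65], [-292, -171]]
tr = -111 + -171 = -282

-282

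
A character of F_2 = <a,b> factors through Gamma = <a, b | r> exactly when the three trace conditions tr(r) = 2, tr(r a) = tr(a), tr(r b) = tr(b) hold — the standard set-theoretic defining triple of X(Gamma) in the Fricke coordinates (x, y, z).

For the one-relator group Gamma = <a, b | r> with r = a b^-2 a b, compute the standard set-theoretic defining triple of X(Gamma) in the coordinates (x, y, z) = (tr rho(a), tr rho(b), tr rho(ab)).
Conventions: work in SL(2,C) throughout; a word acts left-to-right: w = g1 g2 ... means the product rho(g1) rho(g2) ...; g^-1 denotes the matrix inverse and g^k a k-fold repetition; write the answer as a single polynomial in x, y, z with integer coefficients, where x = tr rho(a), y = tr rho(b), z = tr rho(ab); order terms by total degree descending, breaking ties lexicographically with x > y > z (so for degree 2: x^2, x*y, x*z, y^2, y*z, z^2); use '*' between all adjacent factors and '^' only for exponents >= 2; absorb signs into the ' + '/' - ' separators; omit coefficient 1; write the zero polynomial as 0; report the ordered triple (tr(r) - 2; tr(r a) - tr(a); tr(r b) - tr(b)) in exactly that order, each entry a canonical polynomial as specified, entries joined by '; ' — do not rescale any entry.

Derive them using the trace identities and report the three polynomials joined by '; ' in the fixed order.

trace(a b a) = trace(a) * trace(b a) - trace(b) = x*z - y
trace(a b a b) = trace(a b) * trace(a b) - trace(1)   [split at repeated a] = z^2 - 2
trace(a b a b^-1) = trace(a b a) * trace(b) - trace(a b a b) = x*y*z - y^2 - z^2 + 2
apply: trace(a b^-2 a b) = trace(a b a b^-1) * trace(b) - trace(a b a) = x*y^2*z - y^3 - y*z^2 - x*z + 3*y
trace(a b a^2) = trace(a) * trace(b a^2) - trace(b a)   [square of a] = x^2*z - x*y - z
apply: trace(b a b) = trace(b) * trace(a b) - trace(a)   [square of b] = y*z - x
trace(a b a^2 b) = trace(a) * trace(b a b a) - trace(b a b)   [square of a] = x*z^2 - y*z - x
use: trace(a b a^2 b^-1) = trace(a b a^2) * trace(b) - trace(a b a^2 b)   [inverse elimination on b] = x^2*y*z - x*y^2 - x*z^2 + x
apply: trace(a b^-2 a b a) = trace(a b a^2 b^-1) * trace(b) - trace(a b a^2)   [inverse elimination on b] = x^2*y^2*z - x*y^3 - x*y*z^2 - x^2*z + 2*x*y + z
use: trace(a^2) = trace(a) * trace(a) - trace(1) = x^2 - 2
use: trace(a b^2 a) = trace(b) * trace(a^2 b) - trace(a^2) = x*y*z - x^2 - y^2 + 2
trace(a b^2 a b) = trace(b) * trace(a b a b) - trace(a b a) = y*z^2 - x*z - y
use: trace(a b^2 a b^-1) = trace(a b^2 a) * trace(b) - trace(a b^2 a b) = x*y^2*z - x^2*y - y^3 - y*z^2 + x*z + 3*y
trace(a b^-2 a b^2) = trace(a b^2 a b^-1) * trace(b) - trace(a b^2 a) = x*y^3*z - x^2*y^2 - y^4 - y^2*z^2 + x^2 + 4*y^2 - 2
assemble the triple (trace(r) - 2; trace(r a) - x; trace(r b) - y)

x*y^2*z - y^3 - y*z^2 - x*z + 3*y - 2; x^2*y^2*z - x*y^3 - x*y*z^2 - x^2*z + 2*x*y - x + z; x*y^3*z - x^2*y^2 - y^4 - y^2*z^2 + x^2 + 4*y^2 - y - 2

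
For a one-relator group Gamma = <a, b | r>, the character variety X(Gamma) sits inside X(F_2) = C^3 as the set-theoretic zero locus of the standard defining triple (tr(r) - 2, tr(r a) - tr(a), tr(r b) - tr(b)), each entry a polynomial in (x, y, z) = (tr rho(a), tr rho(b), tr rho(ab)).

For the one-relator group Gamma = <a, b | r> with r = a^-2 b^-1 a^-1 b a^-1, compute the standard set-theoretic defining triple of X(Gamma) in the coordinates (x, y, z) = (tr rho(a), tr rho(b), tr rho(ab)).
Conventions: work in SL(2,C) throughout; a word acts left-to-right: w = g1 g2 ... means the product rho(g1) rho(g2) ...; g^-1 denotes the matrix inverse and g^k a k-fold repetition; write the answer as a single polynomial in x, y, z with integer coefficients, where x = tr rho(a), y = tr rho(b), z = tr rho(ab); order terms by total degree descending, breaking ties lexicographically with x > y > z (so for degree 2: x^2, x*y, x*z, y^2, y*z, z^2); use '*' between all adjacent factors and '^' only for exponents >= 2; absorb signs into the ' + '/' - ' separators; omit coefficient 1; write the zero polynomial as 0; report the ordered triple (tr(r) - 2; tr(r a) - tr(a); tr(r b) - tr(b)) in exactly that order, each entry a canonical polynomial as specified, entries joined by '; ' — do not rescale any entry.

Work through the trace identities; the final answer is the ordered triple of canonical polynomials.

x^3*y*z - x^2*y^2 - x^2*z^2 - x*y*z + x^2 + y^2 + z^2 - 4; x^2*y*z - x*y^2 - x*z^2; x^3*y^2*z - x^2*y^3 - 2*x^2*y*z^2 + x*y^2*z + x*z^3 + x^2*y - 2*x*z

apply: tr(a^-1) = tr(a) = x
apply: tr(a^-2) = tr(a^-1)*tr(a) - tr(1) = x^2 - 2
apply: tr(b a^-1) = tr(b)*tr(a) - tr(b a) = x*y - z
tr(b a b) = tr(b)*tr(a b) - tr(a) = y*z - x
use: tr(b a b a) = tr(b a)*tr(b a) - tr(1)   [split at repeated b] = z^2 - 2
apply: tr(a^-1 b a b) = tr(b a b)*tr(a) - tr(b a b a) = x*y*z - x^2 - z^2 + 2
tr(a b a^-2 b) = tr(a^-1 b a b)*tr(a) - tr(a^-1 b a b a) = x^2*y*z - x^3 - x*z^2 - y*z + 3*x
apply: tr(b a^-2 b^-1 a) = tr(a b a^-2)*tr(b) - tr(a b a^-2 b) = -x^2*y*z + x^3 + x*y^2 + x*z^2 - 3*x
apply: tr(b^-1 a^-1 b a^-2) = tr(b a^-2 b^-1)*tr(a) - tr(b a^-2 b^-1 a) = x^2*y*z - x*y^2 - x*z^2 + x
tr(a^-1 b a^-1) = tr(b a^-1)*tr(a) - tr(b) = x^2*y - x*z - y
tr(b^2) = tr(b)*tr(b) - tr(1) = y^2 - 2
apply: tr(b a^-1 b) = tr(b^2)*tr(a) - tr(b^2 a) = x*y^2 - y*z - x
tr(a^-1 b a^-1 b) = tr(b a^-1 b)*tr(a) - tr(b a^-1 b a) = x^2*y^2 - 2*x*y*z + z^2 - 2
tr(b^-1 a^-1 b a^-1) = tr(a^-1 b a^-1)*tr(b) - tr(a^-1 b a^-1 b) = x*y*z - y^2 - z^2 + 2
apply: tr(a^-2 b^-1 a^-1 b a^-1) = tr(b^-1 a^-1 b a^-2)*tr(a) - tr(b^-1 a^-1 b a^-1) = x^3*y*z - x^2*y^2 - x^2*z^2 - x*y*z + x^2 + y^2 + z^2 - 2
use: tr(b^2 a b) = tr(b)*tr(b a b) - tr(b a)   [square of b] = y^2*z - x*y - z
tr(a b a) = tr(a)*tr(b a) - tr(b)   [square of a] = x*z - y
tr(b^2 a b a) = tr(b)*tr(a b a b) - tr(a b a)   [square of b] = y*z^2 - x*z - y
tr(b a b a^-1 b) = tr(b^2 a b)*tr(a) - tr(b^2 a b a)   [inverse elimination on a] = x*y^2*z - x^2*y - y*z^2 + y
use: tr(b a b a b a) = tr(b a b a)*tr(b a) - tr(a b)   [split at a repeated b] = z^3 - 3*z
tr(b a b a^-1 b a) = tr(b a b a b)*tr(a) - tr(b a b a b a)   [inverse elimination on a] = x*y*z^2 - x^2*z - z^3 - x*y + 3*z
use: tr(a b a^-1 b a^-1 b) = tr(b a b a^-1 b)*tr(a) - tr(b a b a^-1 b a)   [inverse elimination on a] = x^2*y^2*z - x^3*y - 2*x*y*z^2 + x^2*z + z^3 + 2*x*y - 3*z
apply: tr(b a^-1 b a^-1 b^-1 a) = tr(a b a^-1 b a^-1)*tr(b) - tr(a b a^-1 b a^-1 b)   [inverse elimination on b] = -x^2*y^2*z + x^3*y + x*y^3 + 2*x*y*z^2 - x^2*z - y^2*z - z^3 - 3*x*y + 3*z
use: tr(b^-1 a^-1 b a^-1 b a^-1) = tr(b a^-1 b a^-1 b^-1)*tr(a) - tr(b a^-1 b a^-1 b^-1 a)   [inverse elimination on a] = x^2*y^2*z - x*y^3 - 2*x*y*z^2 + y^2*z + z^3 + 2*x*y - 3*z
tr(a^-2 b^-1 a^-1 b a^-1 b) = tr(b^-1 a^-1 b a^-1 b a^-1)*tr(a) - tr(b^-1 a^-1 b a^-1 b)   [inverse elimination on a] = x^3*y^2*z - x^2*y^3 - 2*x^2*y*z^2 + x*y^2*z + x*z^3 + x^2*y - 2*x*z + y
assemble the triple (tr(r) - 2; tr(r a) - x; tr(r b) - y)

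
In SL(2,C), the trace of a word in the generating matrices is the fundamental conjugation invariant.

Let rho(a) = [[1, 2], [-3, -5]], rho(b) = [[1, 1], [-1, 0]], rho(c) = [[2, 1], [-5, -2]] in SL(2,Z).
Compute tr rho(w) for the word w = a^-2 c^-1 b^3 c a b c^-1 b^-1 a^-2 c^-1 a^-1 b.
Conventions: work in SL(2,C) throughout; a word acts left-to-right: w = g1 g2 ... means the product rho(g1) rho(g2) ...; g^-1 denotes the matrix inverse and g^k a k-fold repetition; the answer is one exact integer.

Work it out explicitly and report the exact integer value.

rho(a^-1) = [[-5, -2], [3, 1]]
... * rho(a^-1) = [[-5, -2], [3, 1]]  ->  [[19, 8], [-12, -5]]
... * rho(c^-1) = [[-2, -1], [5, 2]]  ->  [[2, -3], [-1, 2]]
... * rho(b) = [[1, 1], [-1, 0]]  ->  [[5, 2], [-3, -1]]
... * rho(b) = [[1, 1], [-1, 0]]  ->  [[3, 5], [-2, -3]]
... * rho(b) = [[1, 1], [-1, 0]]  ->  [[-2, 3], [1, -2]]
... * rho(c) = [[2, 1], [-5, -2]]  ->  [[-19, -8], [12, 5]]
... * rho(a) = [[1, 2], [-3, -5]]  ->  [[5, 2], [-3, -1]]
... * rho(b) = [[1, 1], [-1, 0]]  ->  [[3, 5], [-2, -3]]
... * rho(c^-1) = [[-2, -1], [5, 2]]  ->  [[19, 7], [-11, -4]]
... * rho(b^-1) = [[0, -1], [1, 1]]  ->  [[7, -12], [-4, 7]]
... * rho(a^-1) = [[-5, -2], [3, 1]]  ->  [[-71, -26], [41, 15]]
... * rho(a^-1) = [[-5, -2], [3, 1]]  ->  [[277, 116], [-160, -67]]
... * rho(c^-1) = [[-2, -1], [5, 2]]  ->  [[26, -45], [-15, 26]]
... * rho(a^-1) = [[-5, -2], [3, 1]]  ->  [[-265, -97], [153, 56]]
... * rho(b) = [[1, 1], [-1, 0]]  ->  [[-168, -265], [97, 153]]
tr = -168 + 153 = -15

-15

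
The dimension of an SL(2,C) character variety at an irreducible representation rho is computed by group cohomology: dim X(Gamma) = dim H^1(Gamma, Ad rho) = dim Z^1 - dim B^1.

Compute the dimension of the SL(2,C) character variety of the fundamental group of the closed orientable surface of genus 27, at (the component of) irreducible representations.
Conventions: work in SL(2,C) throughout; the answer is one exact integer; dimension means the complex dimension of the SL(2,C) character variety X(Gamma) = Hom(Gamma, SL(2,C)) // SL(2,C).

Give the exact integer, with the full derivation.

pi_1 of the closed genus-27 surface has 54 generators bound by the single product-of-commutators relator.
Before the relator condition, cocycle space has dim 3*54 = 162.
At an irreducible rho, H^2 = coker(d_2) vanishes (Poincare duality: H^2 is dual to H^0 = invariants = 0), so d_2 is surjective onto sl_2 and dim Z^1 = 162 - 3 = 159.
As always at irreducible rho, dim B^1 = 3.
dim X = dim H^1 = 159 - 3 = 156.

156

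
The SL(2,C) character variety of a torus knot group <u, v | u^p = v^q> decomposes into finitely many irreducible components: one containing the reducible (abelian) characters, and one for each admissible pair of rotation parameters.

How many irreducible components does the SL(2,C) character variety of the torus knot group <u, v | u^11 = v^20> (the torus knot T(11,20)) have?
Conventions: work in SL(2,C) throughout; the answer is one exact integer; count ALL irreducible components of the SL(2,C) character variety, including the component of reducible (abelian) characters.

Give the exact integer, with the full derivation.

For T(11,20): irreducibility forces the central element u^11 = v^20 to one of +I, -I.
This locks tr(u) to 2*cos(pi*alpha/11), alpha in 1..10, and tr(v) to 2*cos(pi*beta/20), beta in 1..19, on each component of irreducible characters.
u^11 = (-1)^alpha I and v^20 = (-1)^beta I must agree, so alpha and beta have equal parity.
Counting: 5 odd alphas x 10 odd betas + 5 even alphas x 9 even betas = 50 + 45 = 95.
components with irreducible characters: 95; plus the single component of reducible (abelian) characters: total 96.

96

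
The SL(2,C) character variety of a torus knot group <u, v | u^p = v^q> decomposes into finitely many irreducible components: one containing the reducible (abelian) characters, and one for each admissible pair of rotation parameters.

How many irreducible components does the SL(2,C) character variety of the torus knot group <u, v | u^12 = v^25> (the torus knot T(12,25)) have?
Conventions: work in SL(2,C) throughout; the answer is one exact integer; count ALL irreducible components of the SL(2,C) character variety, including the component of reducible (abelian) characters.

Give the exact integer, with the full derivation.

In the torus knot group T(12,25), u^12 = v^25 is central, so an irreducible representation sends it to +I or -I (Schur).
On an irreducible component, tr(u) is locked at 2*cos(pi*alpha/12) for some alpha in 1..11, and tr(v) at 2*cos(pi*beta/25) for some beta in 1..24.
u^12 = (-1)^alpha I and v^25 = (-1)^beta I must agree, so alpha and beta have equal parity.
Counting: 6 odd alphas x 12 odd betas + 5 even alphas x 12 even betas = 72 + 60 = 132.
That is 132 components of irreducible characters, and with the reducible (abelian) component the total is 133.

133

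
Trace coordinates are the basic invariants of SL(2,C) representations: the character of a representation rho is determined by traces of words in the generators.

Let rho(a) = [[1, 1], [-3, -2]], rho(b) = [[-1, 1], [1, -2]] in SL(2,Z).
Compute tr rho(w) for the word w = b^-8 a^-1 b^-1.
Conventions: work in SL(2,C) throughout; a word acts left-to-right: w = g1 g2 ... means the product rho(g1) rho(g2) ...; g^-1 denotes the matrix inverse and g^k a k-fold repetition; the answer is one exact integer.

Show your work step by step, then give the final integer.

1597

rho(b^-1) = [[-2, -1], [-1, -1]]
... * rho(b^-1) = [[-2, -1], [-1, -1]]  ->  [[5, 3], [3, 2]]
... * rho(b^-1) = [[-2, -1], [-1, -1]]  ->  [[-13, -8], [-8, -5]]
... * rho(b^-1) = [[-2, -1], [-1, -1]]  ->  [[34, 21], [21, 13]]
... * rho(b^-1) = [[-2, -1], [-1, -1]]  ->  [[-89, -55], [-55, -34]]
... * rho(b^-1) = [[-2, -1], [-1, -1]]  ->  [[233, 144], [144, 89]]
... * rho(b^-1) = [[-2, -1], [-1, -1]]  ->  [[-610, -377], [-377, -233]]
... * rho(b^-1) = [[-2, -1], [-1, -1]]  ->  [[1597, 987], [987, 610]]
... * rho(a^-1) = [[-2, -1], [3, 1]]  ->  [[-233, -610], [-144, -377]]
... * rho(b^-1) = [[-2, -1], [-1, -1]]  ->  [[1076, 843], [665, 521]]
tr = 1076 + 521 = 1597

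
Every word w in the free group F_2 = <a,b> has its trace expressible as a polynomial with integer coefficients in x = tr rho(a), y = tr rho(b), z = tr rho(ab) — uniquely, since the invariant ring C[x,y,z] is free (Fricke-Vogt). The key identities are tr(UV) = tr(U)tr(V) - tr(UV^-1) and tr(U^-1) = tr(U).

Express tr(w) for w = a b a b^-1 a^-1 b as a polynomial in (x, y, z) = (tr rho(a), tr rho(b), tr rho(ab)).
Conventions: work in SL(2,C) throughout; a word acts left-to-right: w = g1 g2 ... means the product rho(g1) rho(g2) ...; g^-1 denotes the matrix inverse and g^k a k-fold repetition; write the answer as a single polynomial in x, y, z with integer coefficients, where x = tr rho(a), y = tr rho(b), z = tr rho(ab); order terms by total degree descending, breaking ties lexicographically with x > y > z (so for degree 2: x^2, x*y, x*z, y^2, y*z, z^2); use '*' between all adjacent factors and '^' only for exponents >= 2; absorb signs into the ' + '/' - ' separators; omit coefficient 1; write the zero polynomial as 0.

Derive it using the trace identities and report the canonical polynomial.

-x*y*z^2 + x^2*z + y^2*z + z^3 - 3*z

trace(a b a) = trace(a) trace(b a) - trace(b) = x*z - y
trace(b a b a) = trace(b a) trace(b a) - trace(1)   [split at repeated b] = z^2 - 2
trace(b a b) = trace(b) trace(a b) - trace(a) = y*z - x
trace(a b a b a) = trace(a) trace(b a b a) - trace(b a b) = x*z^2 - y*z - x
trace(a b a b a b) = trace(a b) trace(a b a b) - trace(a^-1 b^-1)   [split at repeated a] = z^3 - 3*z
trace(b a b a b^-1 a) = trace(a b a b a) trace(b) - trace(a b a b a b) = x*y*z^2 - y^2*z - z^3 - x*y + 3*z
trace(a b a b^-1 a^-1 b) = trace(b a b a b^-1) trace(a) - trace(b a b a b^-1 a) = -x*y*z^2 + x^2*z + y^2*z + z^3 - 3*z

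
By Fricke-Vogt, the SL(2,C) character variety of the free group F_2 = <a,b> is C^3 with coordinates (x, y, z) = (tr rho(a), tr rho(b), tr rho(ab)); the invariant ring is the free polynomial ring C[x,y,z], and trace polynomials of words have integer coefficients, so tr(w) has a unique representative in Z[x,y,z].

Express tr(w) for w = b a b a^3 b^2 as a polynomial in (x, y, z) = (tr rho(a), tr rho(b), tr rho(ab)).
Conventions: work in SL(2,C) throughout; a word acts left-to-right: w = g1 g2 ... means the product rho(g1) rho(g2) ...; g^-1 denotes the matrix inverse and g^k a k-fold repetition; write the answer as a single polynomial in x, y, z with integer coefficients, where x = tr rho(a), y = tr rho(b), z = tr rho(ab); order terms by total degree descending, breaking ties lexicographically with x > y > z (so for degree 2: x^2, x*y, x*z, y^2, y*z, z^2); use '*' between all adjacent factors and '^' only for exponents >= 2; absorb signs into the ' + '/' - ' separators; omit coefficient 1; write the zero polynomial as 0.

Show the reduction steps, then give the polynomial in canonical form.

x^2*y^2*z^2 - x^3*y*z - x*y^3*z - x^2*z^2 - y^2*z^2 + 3*x*y*z + x^2 + y^2 + z^2 - 2

apply: tr(b a b a) = tr(a b) tr(a b) - tr(1)   [split at repeated a] = z^2 - 2
apply: tr(b a b) = tr(b) tr(a b) - tr(a) = y*z - x
use: tr(b a b a^2) = tr(a) tr(b a b a) - tr(b a b) = x*z^2 - y*z - x
tr(a b a^3 b) = tr(a) tr(b a b a^2) - tr(b a b a) = x^2*z^2 - x*y*z - x^2 - z^2 + 2
use: tr(a b a) = tr(a) tr(b a) - tr(b) = x*z - y
use: tr(a^2 b a) = tr(a) tr(a b a) - tr(a b) = x^2*z - x*y - z
tr(a b a^3) = tr(a) tr(a^2 b a) - tr(a^2 b) = x^3*z - x^2*y - 2*x*z + y
use: tr(a b a^3 b^2) = tr(b) tr(a b a^3 b) - tr(a b a^3) = x^2*y*z^2 - x^3*z - x*y^2*z - y*z^2 + 2*x*z + y
use: tr(b a b a^3 b^2) = tr(b) tr(a b a^3 b^2) - tr(a b a^3 b) = x^2*y^2*z^2 - x^3*y*z - x*y^3*z - x^2*z^2 - y^2*z^2 + 3*x*y*z + x^2 + y^2 + z^2 - 2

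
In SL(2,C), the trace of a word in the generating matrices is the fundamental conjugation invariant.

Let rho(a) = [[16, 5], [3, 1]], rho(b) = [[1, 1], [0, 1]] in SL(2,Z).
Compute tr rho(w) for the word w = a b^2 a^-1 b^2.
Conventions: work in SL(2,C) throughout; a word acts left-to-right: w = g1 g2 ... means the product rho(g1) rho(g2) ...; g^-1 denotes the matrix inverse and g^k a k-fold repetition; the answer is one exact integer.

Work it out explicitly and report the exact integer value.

rho(a) = [[16, 5], [3, 1]]
... * rho(b) = [[1, 1], [0, 1]]  ->  [[16, 21], [3, 4]]
... * rho(b) = [[1, 1], [0, 1]]  ->  [[16, 37], [3, 7]]
... * rho(a^-1) = [[1, -5], [-3, 16]]  ->  [[-95, 512], [-18, 97]]
... * rho(b) = [[1, 1], [0, 1]]  ->  [[-95, 417], [-18, 79]]
... * rho(b) = [[1, 1], [0, 1]]  ->  [[-95, 322], [-18, 61]]
tr = -95 + 61 = -34

-34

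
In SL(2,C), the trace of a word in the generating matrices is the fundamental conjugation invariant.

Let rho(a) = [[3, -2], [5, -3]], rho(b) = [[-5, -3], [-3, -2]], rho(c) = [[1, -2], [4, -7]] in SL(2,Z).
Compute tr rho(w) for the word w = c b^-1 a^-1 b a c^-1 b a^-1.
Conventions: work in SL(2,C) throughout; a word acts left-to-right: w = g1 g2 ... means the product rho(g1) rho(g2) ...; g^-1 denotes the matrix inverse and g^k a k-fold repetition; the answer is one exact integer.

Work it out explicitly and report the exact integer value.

rho(c) = [[1, -2], [4, -7]]
... * rho(b^-1) = [[-2, 3], [3, -5]]  ->  [[-8, 13], [-29, 47]]
... * rho(a^-1) = [[-3, 2], [-5, 3]]  ->  [[-41, 23], [-148, 83]]
... * rho(b) = [[-5, -3], [-3, -2]]  ->  [[136, 77], [491, 278]]
... * rho(a) = [[3, -2], [5, -3]]  ->  [[793, -503], [2863, -1816]]
... * rho(c^-1) = [[-7, 2], [-4, 1]]  ->  [[-3539, 1083], [-12777, 3910]]
... * rho(b) = [[-5, -3], [-3, -2]]  ->  [[14446, 8451], [52155, 30511]]
... * rho(a^-1) = [[-3, 2], [-5, 3]]  ->  [[-85593, 54245], [-309020, 195843]]
tr = -85593 + 195843 = 110250

110250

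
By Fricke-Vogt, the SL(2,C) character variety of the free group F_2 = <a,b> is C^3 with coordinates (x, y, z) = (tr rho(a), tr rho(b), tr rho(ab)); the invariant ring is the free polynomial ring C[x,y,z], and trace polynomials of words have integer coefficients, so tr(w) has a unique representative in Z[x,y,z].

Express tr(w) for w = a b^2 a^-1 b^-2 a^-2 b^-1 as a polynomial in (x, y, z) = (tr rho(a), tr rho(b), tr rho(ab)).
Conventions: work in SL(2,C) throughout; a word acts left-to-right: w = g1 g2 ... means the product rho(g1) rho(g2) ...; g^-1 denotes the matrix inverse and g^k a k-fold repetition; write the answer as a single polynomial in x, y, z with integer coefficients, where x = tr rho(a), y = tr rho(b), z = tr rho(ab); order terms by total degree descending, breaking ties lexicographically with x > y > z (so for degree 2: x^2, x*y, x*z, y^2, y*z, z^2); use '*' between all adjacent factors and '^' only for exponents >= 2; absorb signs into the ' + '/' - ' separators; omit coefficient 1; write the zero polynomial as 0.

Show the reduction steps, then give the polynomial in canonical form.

-x^2*y^3*z^2 + 2*x^3*y^2*z + 2*x*y^4*z + x*y^2*z^3 - x^4*y - 2*x^2*y^3 - x^2*y*z^2 - y^5 - y^3*z^2 - 5*x*y^2*z + 5*x^2*y + 5*y^3 + y*z^2 + x*z - 5*y

trace(b^-1) = trace(b) = y
next, trace(a^2 b) = trace(a) * trace(b a) - trace(b)  (reduce the a square) = x*z - y
trace(a^2) = trace(a) * trace(a) - trace(1)  (reduce the a square) = x^2 - 2
and trace(a b^2 a) = trace(b) * trace(a^2 b) - trace(a^2)  (reduce the b square) = x*y*z - x^2 - y^2 + 2
trace(a b a b) = trace(b a) * trace(b a) - trace(1)  (split on b) = z^2 - 2
trace(a b^2 a b) = trace(b) * trace(a b a b) - trace(a b a)  (reduce the b square) = y*z^2 - x*z - y
trace(a b^2 a b^-1) = trace(a b^2 a) * trace(b) - trace(a b^2 a b)  (eliminate b^-1) = x*y^2*z - x^2*y - y^3 - y*z^2 + x*z + 3*y
trace(b a b) = trace(b) * trace(a b) - trace(a)  (reduce the b square) = y*z - x
next, trace(a^2 b a b) = trace(a) * trace(b a b a) - trace(b a b)  (reduce the a square) = x*z^2 - y*z - x
next, trace(a^2 b a) = trace(a) * trace(a b a) - trace(a b)  (reduce the a square) = x^2*z - x*y - z
trace(a b a b^2 a) = trace(b) * trace(a^2 b a b) - trace(a^2 b a)  (reduce the b square) = x*y*z^2 - x^2*z - y^2*z + z
trace(a b a b a b) = trace(a b) * trace(a b a b) - trace(a^-1 b^-1)  (split on a) = z^3 - 3*z
and trace(a b a b^2 a b) = trace(b) * trace(a b a b a b) - trace(a b a b a)  (reduce the b square) = y*z^3 - x*z^2 - 2*y*z + x
next, trace(b^-1 a b a b^2 a) = trace(a b a b^2 a) * trace(b) - trace(a b a b^2 a b)  (eliminate b^-1) = x*y^2*z^2 - x^2*y*z - y^3*z - y*z^3 + x*z^2 + 3*y*z - x
trace(b a b^2 a b^-2 a) = trace(b^-1 a b a b^2 a) * trace(b) - trace(b^-1 a b a b^2 a b)  (eliminate b^-1) = x*y^3*z^2 - x^2*y^2*z - y^4*z - y^2*z^3 + x^2*z + 4*y^2*z - x*y - z
next, trace(a b^2 a b^-2 a^-1 b) = trace(b a b^2 a b^-2) * trace(a) - trace(b a b^2 a b^-2 a)  (eliminate a^-1) = -x*y^3*z^2 + 2*x^2*y^2*z + y^4*z + y^2*z^3 - x^3*y - x*y^3 - x*y*z^2 - 4*y^2*z + 4*x*y + z
next, trace(b^-2 a^-1 b^-1 a b^2 a) = trace(a b^2 a b^-2 a^-1) * trace(b) - trace(a b^2 a b^-2 a^-1 b)  (eliminate b^-1) = x*y^3*z^2 - 2*x^2*y^2*z - y^4*z - y^2*z^3 + x^3*y + x*y^3 + x*y*z^2 + 4*y^2*z - 3*x*y - z
and trace(b^-1 a b^2 a^-1 b^-2 a^-1) = trace(b^-2 a^-1 b^-1 a b^2) * trace(a) - trace(b^-2 a^-1 b^-1 a b^2 a)  (eliminate a^-1) = -x*y^3*z^2 + 2*x^2*y^2*z + y^4*z + y^2*z^3 - x^3*y - x*y^3 - x*y*z^2 - 4*y^2*z + 4*x*y + z
next, trace(b^-1 a) = trace(a) * trace(b) - trace(a b)  (eliminate b^-1) = x*y - z
and trace(a b^2 a b^-2) = trace(b^-1 a b^2 a) * trace(b) - trace(b^-1 a b^2 a b)  (eliminate b^-1) = x*y^3*z - x^2*y^2 - y^4 - y^2*z^2 + x^2 + 4*y^2 - 2
trace(b^-3 a b^2 a) = trace(a b^2 a b^-2) * trace(b) - trace(a b^2 a b^-1)  (eliminate b^-1) = x*y^4*z - x^2*y^3 - y^5 - y^3*z^2 - x*y^2*z + 2*x^2*y + 5*y^3 + y*z^2 - x*z - 5*y
trace(b^-1 a b^2 a^-1 b^-2) = trace(b^-3 a b^2) * trace(a) - trace(b^-3 a b^2 a)  (eliminate a^-1) = -x*y^4*z + x^2*y^3 + y^5 + y^3*z^2 + x*y^2*z - x^2*y - 5*y^3 - y*z^2 + 5*y
trace(a b^2 a^-1 b^-2 a^-2 b^-1) = trace(b^-1 a b^2 a^-1 b^-2 a^-1) * trace(a) - trace(b^-1 a b^2 a^-1 b^-2)  (eliminate a^-1) = -x^2*y^3*z^2 + 2*x^3*y^2*z + 2*x*y^4*z + x*y^2*z^3 - x^4*y - 2*x^2*y^3 - x^2*y*z^2 - y^5 - y^3*z^2 - 5*x*y^2*z + 5*x^2*y + 5*y^3 + y*z^2 + x*z - 5*y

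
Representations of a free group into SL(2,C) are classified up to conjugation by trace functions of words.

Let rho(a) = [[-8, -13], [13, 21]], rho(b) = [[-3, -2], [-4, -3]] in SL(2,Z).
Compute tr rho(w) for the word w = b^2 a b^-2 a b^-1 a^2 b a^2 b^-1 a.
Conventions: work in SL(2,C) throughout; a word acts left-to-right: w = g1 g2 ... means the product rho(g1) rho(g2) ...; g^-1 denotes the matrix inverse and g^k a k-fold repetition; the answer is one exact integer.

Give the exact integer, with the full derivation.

rho(b) = [[-3, -2], [-4, -3]]
... * rho(b) = [[-3, -2], [-4, -3]]  ->  [[17, 12], [24, 17]]
... * rho(a) = [[-8, -13], [13, 21]]  ->  [[20, 31], [29, 45]]
... * rho(b^-1) = [[-3, 2], [4, -3]]  ->  [[64, -53], [93, -77]]
... * rho(b^-1) = [[-3, 2], [4, -3]]  ->  [[-404, 287], [-587, 417]]
... * rho(a) = [[-8, -13], [13, 21]]  ->  [[6963, 11279], [10117, 16388]]
... * rho(b^-1) = [[-3, 2], [4, -3]]  ->  [[24227, -19911], [35201, -28930]]
... * rho(a) = [[-8, -13], [13, 21]]  ->  [[-452659, -733082], [-657698, -1065143]]
... * rho(a) = [[-8, -13], [13, 21]]  ->  [[-5908794, -9510155], [-8585275, -13817929]]
... * rho(b) = [[-3, -2], [-4, -3]]  ->  [[55767002, 40348053], [81027541, 58624337]]
... * rho(a) = [[-8, -13], [13, 21]]  ->  [[78388673, 122338087], [113896053, 177753044]]
... * rho(a) = [[-8, -13], [13, 21]]  ->  [[963285747, 1550047078], [1399621148, 2252165235]]
... * rho(b^-1) = [[-3, 2], [4, -3]]  ->  [[3310331071, -2723569740], [4809797496, -3957253409]]
... * rho(a) = [[-8, -13], [13, 21]]  ->  [[-61889055188, -100229268463], [-89922674285, -145629689037]]
tr = -61889055188 + -145629689037 = -207518744225

-207518744225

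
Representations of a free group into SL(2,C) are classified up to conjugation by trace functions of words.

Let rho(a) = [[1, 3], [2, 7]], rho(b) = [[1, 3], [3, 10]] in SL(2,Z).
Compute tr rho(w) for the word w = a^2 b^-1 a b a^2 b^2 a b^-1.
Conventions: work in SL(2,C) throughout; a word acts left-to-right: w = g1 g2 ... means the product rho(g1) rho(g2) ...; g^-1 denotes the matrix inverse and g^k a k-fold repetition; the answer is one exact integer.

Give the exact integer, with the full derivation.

1875917

rho(a) = [[1, 3], [2, 7]]
... * rho(a) = [[1, 3], [2, 7]]  ->  [[7, 24], [16, 55]]
... * rho(b^-1) = [[10, -3], [-3, 1]]  ->  [[-2, 3], [-5, 7]]
... * rho(a) = [[1, 3], [2, 7]]  ->  [[4, 15], [9, 34]]
... * rho(b) = [[1, 3], [3, 10]]  ->  [[49, 162], [111, 367]]
... * rho(a) = [[1, 3], [2, 7]]  ->  [[373, 1281], [845, 2902]]
... * rho(a) = [[1, 3], [2, 7]]  ->  [[2935, 10086], [6649, 22849]]
... * rho(b) = [[1, 3], [3, 10]]  ->  [[33193, 109665], [75196, 248437]]
... * rho(b) = [[1, 3], [3, 10]]  ->  [[362188, 1196229], [820507, 2709958]]
... * rho(a) = [[1, 3], [2, 7]]  ->  [[2754646, 9460167], [6240423, 21431227]]
... * rho(b^-1) = [[10, -3], [-3, 1]]  ->  [[-834041, 1196229], [-1889451, 2709958]]
tr = -834041 + 2709958 = 1875917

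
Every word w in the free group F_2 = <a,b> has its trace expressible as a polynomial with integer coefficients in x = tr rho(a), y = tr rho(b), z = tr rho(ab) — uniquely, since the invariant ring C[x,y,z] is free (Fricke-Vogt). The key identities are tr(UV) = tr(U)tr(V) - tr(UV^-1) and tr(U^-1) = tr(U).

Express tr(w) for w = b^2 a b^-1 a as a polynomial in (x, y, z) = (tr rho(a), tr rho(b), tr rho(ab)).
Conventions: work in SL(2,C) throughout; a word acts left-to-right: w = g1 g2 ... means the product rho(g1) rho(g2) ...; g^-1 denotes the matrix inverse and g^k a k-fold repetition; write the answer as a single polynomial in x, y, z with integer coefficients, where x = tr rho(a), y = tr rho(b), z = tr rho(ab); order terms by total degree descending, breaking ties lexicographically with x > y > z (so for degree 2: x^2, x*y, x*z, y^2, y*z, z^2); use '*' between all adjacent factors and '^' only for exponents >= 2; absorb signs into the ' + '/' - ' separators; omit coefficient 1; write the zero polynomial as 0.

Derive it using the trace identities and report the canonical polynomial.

x*y^2*z - x^2*y - y^3 - y*z^2 + x*z + 3*y

trace(b^2 a) = trace(b) * trace(a b) - trace(a)   [square of b] = y*z - x
trace(b^2) = trace(b) * trace(b) - trace(1)   [square of b] = y^2 - 2
trace(a b^2 a) = trace(a) * trace(b^2 a) - trace(b^2)   [square of a] = x*y*z - x^2 - y^2 + 2
trace(a b a b) = trace(b a) * trace(b a) - trace(1)   [split at a repeated b] = z^2 - 2
trace(a b a) = trace(a) * trace(b a) - trace(b)   [square of a] = x*z - y
trace(a b^2 a b) = trace(b) * trace(a b a b) - trace(a b a)   [square of b] = y*z^2 - x*z - y
trace(b^2 a b^-1 a) = trace(a b^2 a) * trace(b) - trace(a b^2 a b)   [inverse elimination on b] = x*y^2*z - x^2*y - y^3 - y*z^2 + x*z + 3*y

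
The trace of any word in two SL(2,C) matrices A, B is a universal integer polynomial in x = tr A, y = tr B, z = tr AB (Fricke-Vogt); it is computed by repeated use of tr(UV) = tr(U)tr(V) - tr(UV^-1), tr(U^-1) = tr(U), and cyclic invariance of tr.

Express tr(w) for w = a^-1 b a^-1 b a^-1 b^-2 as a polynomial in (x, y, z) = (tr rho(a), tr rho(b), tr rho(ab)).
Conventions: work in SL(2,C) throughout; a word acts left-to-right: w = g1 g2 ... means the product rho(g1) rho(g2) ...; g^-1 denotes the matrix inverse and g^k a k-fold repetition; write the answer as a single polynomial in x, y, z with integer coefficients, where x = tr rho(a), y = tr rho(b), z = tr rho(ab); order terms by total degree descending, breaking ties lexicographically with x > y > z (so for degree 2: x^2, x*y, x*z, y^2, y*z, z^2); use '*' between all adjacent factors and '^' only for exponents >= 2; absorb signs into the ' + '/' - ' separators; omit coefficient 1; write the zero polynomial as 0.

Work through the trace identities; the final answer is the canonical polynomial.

tr(a^-1) = tr(a) = x
tr(a b a) = tr(a) * tr(b a) - tr(b) = x*z - y
tr(a b a b) = tr(a b) * tr(a b) - tr(1)   [split at repeated a] = z^2 - 2
tr(b^-1 a b a) = tr(a b a) * tr(b) - tr(a b a b) = x*y*z - y^2 - z^2 + 2
tr(b a^-1 b^-1 a) = tr(b^-1 a b) * tr(a) - tr(b^-1 a b a) = -x*y*z + x^2 + y^2 + z^2 - 2
tr(a^-1 b a^-1 b^-1) = tr(b a^-1 b^-1) * tr(a) - tr(b a^-1 b^-1 a) = x*y*z - y^2 - z^2 + 2
tr(a^2) = tr(a) * tr(a) - tr(1) = x^2 - 2
tr(a b^2 a) = tr(b) * tr(a^2 b) - tr(a^2) = x*y*z - x^2 - y^2 + 2
tr(a b^2 a b) = tr(b) * tr(a b a b) - tr(a b a) = y*z^2 - x*z - y
tr(b^-1 a b^2 a) = tr(a b^2 a) * tr(b) - tr(a b^2 a b) = x*y^2*z - x^2*y - y^3 - y*z^2 + x*z + 3*y
tr(b a b^-2 a b) = tr(b^-1 a b^2 a) * tr(b) - tr(b^-1 a b^2 a b) = x*y^3*z - x^2*y^2 - y^4 - y^2*z^2 + x^2 + 4*y^2 - 2
tr(b a b) = tr(b) * tr(a b) - tr(a) = y*z - x
tr(a b a b a) = tr(a) * tr(b a b a) - tr(b a b) = x*z^2 - y*z - x
tr(a b a b a b) = tr(a b) * tr(a b a b) - tr(a^-1 b^-1)   [split at repeated a] = z^3 - 3*z
tr(a b a b a b^-1) = tr(a b a b a) * tr(b) - tr(a b a b a b) = x*y*z^2 - y^2*z - z^3 - x*y + 3*z
tr(b a b^-2 a b a) = tr(a b a b a b^-1) * tr(b) - tr(a b a b a) = x*y^2*z^2 - y^3*z - y*z^3 - x*y^2 - x*z^2 + 4*y*z + x
tr(b^-2 a b a^-1 b a) = tr(b a b^-2 a b) * tr(a) - tr(b a b^-2 a b a) = x^2*y^3*z - x^3*y^2 - x*y^4 - 2*x*y^2*z^2 + y^3*z + y*z^3 + x^3 + 5*x*y^2 + x*z^2 - 4*y*z - 3*x
tr(b a^-1 b a^-1 b^-2 a) = tr(b^-2 a b a^-1 b) * tr(a) - tr(b^-2 a b a^-1 b a) = -x^2*y^3*z + x^3*y^2 + x*y^4 + 2*x*y^2*z^2 - x^2*y*z - y^3*z - y*z^3 - 4*x*y^2 + 4*y*z + x
tr(a^-1 b a^-1 b a^-1 b^-2) = tr(b a^-1 b a^-1 b^-2) * tr(a) - tr(b a^-1 b a^-1 b^-2 a) = x^2*y^3*z - x^3*y^2 - x*y^4 - 2*x*y^2*z^2 + 2*x^2*y*z + y^3*z + y*z^3 + 3*x*y^2 - x*z^2 - 4*y*z + x

x^2*y^3*z - x^3*y^2 - x*y^4 - 2*x*y^2*z^2 + 2*x^2*y*z + y^3*z + y*z^3 + 3*x*y^2 - x*z^2 - 4*y*z + x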